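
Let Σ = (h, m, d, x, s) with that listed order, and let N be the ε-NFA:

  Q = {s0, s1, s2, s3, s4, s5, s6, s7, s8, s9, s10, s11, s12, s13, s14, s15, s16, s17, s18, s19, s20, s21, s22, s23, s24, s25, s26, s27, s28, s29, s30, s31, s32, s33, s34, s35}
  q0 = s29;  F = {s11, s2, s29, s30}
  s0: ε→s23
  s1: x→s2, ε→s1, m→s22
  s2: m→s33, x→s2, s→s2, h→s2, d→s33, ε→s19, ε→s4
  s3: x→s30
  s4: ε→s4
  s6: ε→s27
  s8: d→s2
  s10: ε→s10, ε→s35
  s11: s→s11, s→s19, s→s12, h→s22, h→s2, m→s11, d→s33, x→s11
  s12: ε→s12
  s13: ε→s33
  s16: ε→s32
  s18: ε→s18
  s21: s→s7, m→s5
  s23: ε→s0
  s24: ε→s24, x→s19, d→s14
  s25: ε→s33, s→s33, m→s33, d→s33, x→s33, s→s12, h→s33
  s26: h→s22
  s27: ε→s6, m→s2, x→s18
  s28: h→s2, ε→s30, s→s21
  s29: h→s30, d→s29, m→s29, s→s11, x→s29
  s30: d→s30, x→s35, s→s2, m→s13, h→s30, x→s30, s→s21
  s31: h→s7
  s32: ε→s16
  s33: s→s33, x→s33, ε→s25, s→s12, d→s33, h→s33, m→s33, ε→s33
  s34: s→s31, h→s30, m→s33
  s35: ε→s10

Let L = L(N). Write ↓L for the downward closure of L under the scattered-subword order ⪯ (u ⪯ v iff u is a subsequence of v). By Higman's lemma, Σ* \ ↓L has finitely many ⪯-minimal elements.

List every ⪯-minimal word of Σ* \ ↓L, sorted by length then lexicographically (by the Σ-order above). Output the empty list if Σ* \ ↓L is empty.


|Q|=36, |F|=4, |δ|=75 (21 ε).
min D↑ (5 st, q0=0, F={3}): 0:h→1,m→0,d→0,x→0,s→2 1:h→1,m→3,d→1,x→1,s→4 2:h→4,m→2,d→3,x→2,s→2 3:h→3,m→3,d→3,x→3,s→3 4:h→4,m→3,d→3,x→4,s→4 (ε-aug+det+¬).
'hm': run [16, 14, 5] end={s12,s13,s25,s33,s5} — reject; 2/2 deletions ∈↓L.
'sd': |S_i|=[16, 11, 3] end={s12,s25,s33} rej; 2/2 deletions ∈↓L.
2 words, ⪯-incomp.

Antichain: [hm, sd].


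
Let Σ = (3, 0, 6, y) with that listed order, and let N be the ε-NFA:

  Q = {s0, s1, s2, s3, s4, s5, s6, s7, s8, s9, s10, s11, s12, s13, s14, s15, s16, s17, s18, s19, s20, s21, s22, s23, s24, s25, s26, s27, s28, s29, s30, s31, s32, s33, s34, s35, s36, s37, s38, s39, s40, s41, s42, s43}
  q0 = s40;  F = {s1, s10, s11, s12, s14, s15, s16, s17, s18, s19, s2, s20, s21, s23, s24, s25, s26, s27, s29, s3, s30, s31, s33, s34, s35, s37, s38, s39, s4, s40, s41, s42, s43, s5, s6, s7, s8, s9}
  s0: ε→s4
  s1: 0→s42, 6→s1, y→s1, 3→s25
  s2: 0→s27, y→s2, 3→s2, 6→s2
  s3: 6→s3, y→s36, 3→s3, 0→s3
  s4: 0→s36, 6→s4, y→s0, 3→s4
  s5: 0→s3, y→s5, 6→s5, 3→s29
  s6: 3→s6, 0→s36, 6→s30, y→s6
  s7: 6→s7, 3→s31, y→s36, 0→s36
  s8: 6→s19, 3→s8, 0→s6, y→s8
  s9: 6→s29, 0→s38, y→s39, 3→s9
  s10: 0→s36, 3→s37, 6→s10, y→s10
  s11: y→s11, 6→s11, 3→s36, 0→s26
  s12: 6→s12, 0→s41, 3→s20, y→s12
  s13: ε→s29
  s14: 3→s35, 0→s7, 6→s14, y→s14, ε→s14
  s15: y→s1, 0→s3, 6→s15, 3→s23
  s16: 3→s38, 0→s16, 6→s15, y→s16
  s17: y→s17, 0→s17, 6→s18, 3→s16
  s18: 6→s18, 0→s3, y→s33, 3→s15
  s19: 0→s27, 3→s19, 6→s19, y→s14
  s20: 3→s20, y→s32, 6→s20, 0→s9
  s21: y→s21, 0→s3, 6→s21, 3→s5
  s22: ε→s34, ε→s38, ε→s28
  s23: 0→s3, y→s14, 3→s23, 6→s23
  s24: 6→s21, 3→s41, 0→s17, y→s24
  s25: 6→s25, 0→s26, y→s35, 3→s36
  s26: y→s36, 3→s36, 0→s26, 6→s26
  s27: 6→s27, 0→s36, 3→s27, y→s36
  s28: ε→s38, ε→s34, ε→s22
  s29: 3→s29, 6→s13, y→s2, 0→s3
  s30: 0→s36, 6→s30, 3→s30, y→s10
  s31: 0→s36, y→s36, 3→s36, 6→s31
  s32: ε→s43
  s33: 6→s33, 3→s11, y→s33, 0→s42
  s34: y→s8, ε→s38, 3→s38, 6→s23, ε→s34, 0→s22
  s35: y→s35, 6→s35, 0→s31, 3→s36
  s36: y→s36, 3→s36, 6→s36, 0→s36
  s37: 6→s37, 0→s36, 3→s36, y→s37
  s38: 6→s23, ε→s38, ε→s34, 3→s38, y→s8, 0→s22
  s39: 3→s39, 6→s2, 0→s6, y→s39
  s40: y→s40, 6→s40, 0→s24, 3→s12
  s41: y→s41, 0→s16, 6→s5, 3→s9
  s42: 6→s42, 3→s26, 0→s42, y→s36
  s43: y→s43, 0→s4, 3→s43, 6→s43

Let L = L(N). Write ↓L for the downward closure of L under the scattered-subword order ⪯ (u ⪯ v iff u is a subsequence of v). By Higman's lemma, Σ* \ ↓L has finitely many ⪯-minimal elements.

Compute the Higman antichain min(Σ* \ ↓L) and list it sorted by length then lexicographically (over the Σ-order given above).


A = [060y, 33y00, 006y33].

|Q|=44, |F|=38, |δ|=170 (14 ε).
min D↑ (38 st, q0=0, F={19}): 0:3→1,0→2,6→0,y→0 1:3→3,0→4,6→1,y→1 2:3→4,0→5,6→6,y→2 3:3→3,0→7,6→3,y→8 4:3→7,0→9,6→10,y→4 5:3→9,0→5,6→11,y→5 6:3→10,0→12,6→6,y→6 7:3→7,0→13,6→14,y→15 8:3→8,0→16,6→8,y→8 9:3→13,0→9,6→17,y→9 10:3→14,0→12,6→10,y→10 11:3→17,0→12,6→11,y→18 12:3→12,0→12,6→12,y→19 13:3→13,0→13,6→20,y→21 14:3→14,0→12,6→14,y→22 15:3→15,0→23,6→22,y→15 16:3→16,0→19,6→16,y→16 17:3→20,0→12,6→17,y→24 18:3→25,0→26,6→18,y→18 19:3→19,0→19,6→19,y→19 20:3→20,0→12,6→20,y→27 21:3→21,0→23,6→28,y→21 22:3→22,0→29,6→22,y→22 23:3→23,0→19,6→30,y→23 24:3→31,0→26,6→24,y→24 25:3→19,0→32,6→25,y→25 26:3→32,0→26,6→26,y→19 27:3→33,0→34,6→27,y→27 28:3→28,0→29,6→28,y→27 29:3→29,0→19,6→29,y→19 30:3→30,0→19,6→30,y→35 31:3→19,0→32,6→31,y→33 32:3→19,0→32,6→32,y→19 33:3→19,0→36,6→33,y→33 34:3→36,0→19,6→34,y→19 35:3→37,0→19,6→35,y→35 36:3→19,0→19,6→36,y→19 37:3→19,0→19,6→37,y→37 [Hopcroft].
'060y': |S_i|=[44, 39, 27, 7, 1] end={s36} — reject; 4/4 del acc.
'33y00': N↓-sim [44, 38, 30, 18, 10, 1] end={s36} rej; 5/5 del acc.
'006y33': |S_i|=[44, 39, 28, 20, 13, 7, 1] end={s36} — reject; 6/6 deletions ∈↓L.
3 words, ⪯-incomp.


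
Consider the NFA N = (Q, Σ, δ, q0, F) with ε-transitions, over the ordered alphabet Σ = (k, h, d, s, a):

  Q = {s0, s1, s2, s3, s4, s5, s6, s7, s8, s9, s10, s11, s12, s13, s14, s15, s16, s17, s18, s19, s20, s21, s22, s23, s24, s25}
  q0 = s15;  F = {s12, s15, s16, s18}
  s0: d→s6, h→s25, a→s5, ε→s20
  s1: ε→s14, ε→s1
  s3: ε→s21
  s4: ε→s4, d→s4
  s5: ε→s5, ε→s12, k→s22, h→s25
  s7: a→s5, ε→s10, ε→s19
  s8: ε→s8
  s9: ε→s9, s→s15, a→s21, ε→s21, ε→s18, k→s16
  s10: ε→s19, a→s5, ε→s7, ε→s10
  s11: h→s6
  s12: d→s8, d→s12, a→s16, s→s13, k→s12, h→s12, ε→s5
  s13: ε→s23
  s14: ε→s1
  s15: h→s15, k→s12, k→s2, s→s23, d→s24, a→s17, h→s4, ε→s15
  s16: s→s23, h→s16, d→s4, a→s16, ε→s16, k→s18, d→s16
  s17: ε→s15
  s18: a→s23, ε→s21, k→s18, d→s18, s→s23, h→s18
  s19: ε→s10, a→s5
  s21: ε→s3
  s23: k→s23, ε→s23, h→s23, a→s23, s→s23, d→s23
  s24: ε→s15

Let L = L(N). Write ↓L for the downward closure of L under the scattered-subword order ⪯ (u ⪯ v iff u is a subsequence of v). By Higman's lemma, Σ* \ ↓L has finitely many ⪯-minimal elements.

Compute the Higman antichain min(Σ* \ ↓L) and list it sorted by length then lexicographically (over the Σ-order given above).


A = [s, kaka].

|Q|=26, |F|=4, |δ|=69 (27 ε).
min D↑ (5 st, q0=0, F={2}): 0:k→1,h→0,d→0,s→2,a→0 1:k→1,h→1,d→1,s→2,a→3 2:k→2,h→2,d→2,s→2,a→2 3:k→4,h→3,d→3,s→2,a→3 4:k→4,h→4,d→4,s→2,a→2.
's': run [16, 2] end={s13,s23} ∉↓L; 1/1 single-dels accept.
'kaka': |S_i|=[16, 13, 6, 4, 1] end={s23} ∉↓L; 4/4 del acc.
2 minimals (antichain).


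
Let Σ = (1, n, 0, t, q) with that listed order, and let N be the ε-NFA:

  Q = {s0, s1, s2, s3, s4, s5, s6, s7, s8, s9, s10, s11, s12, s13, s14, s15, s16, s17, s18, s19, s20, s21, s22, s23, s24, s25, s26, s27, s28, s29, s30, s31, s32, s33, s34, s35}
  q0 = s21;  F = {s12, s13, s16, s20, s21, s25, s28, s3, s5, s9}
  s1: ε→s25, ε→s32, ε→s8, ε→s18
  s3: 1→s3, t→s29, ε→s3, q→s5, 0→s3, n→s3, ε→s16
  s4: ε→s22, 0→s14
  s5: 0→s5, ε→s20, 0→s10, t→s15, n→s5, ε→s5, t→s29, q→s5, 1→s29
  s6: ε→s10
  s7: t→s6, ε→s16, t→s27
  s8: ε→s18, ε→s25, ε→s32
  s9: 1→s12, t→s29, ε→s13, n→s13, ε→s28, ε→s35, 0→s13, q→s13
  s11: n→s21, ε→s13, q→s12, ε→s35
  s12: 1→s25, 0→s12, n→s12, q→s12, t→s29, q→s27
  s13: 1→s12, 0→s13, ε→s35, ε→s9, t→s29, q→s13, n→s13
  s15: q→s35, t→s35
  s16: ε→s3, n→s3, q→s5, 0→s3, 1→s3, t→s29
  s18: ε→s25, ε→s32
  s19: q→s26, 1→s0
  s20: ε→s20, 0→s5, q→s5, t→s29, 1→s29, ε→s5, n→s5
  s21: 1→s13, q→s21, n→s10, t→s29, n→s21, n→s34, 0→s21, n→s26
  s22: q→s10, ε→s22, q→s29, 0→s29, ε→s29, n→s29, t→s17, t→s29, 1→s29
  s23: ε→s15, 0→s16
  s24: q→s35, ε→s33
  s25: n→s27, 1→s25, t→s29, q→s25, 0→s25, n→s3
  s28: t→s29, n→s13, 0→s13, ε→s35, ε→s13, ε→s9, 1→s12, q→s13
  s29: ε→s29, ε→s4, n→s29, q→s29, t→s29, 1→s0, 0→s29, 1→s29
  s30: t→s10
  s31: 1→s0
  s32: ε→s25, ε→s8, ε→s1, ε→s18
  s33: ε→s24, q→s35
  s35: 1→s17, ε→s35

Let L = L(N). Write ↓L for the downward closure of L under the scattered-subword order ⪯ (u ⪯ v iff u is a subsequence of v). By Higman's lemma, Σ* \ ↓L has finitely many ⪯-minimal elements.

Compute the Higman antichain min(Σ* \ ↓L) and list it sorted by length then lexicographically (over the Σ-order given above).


|Q|=36, |F|=10, |δ|=126 (41 ε).
min D↑ (7 st, q0=0, F={2}): 0:1→1,n→0,0→0,t→2,q→0 1:1→3,n→1,0→1,t→2,q→1 2:1→2,n→2,0→2,t→2,q→2 3:1→4,n→3,0→3,t→2,q→3 4:1→4,n→5,0→4,t→2,q→4 5:1→5,n→5,0→5,t→2,q→6 6:1→2,n→6,0→6,t→2,q→6 [Hopcroft].
't': |S_i|=[22, 9] end={s0,s10,s14,s15,s17,s22,s29,s35,s4} — reject; 1/1 deletions ∈↓L.
'111nq1': run [22, 19, 16, 15, 14, 11, 7] end={s0,s10,s14,s17,s22,s29,s4} — reject; 6/6 del acc.
2 words, ⪯-incomp.

Antichain: [t, 111nq1].


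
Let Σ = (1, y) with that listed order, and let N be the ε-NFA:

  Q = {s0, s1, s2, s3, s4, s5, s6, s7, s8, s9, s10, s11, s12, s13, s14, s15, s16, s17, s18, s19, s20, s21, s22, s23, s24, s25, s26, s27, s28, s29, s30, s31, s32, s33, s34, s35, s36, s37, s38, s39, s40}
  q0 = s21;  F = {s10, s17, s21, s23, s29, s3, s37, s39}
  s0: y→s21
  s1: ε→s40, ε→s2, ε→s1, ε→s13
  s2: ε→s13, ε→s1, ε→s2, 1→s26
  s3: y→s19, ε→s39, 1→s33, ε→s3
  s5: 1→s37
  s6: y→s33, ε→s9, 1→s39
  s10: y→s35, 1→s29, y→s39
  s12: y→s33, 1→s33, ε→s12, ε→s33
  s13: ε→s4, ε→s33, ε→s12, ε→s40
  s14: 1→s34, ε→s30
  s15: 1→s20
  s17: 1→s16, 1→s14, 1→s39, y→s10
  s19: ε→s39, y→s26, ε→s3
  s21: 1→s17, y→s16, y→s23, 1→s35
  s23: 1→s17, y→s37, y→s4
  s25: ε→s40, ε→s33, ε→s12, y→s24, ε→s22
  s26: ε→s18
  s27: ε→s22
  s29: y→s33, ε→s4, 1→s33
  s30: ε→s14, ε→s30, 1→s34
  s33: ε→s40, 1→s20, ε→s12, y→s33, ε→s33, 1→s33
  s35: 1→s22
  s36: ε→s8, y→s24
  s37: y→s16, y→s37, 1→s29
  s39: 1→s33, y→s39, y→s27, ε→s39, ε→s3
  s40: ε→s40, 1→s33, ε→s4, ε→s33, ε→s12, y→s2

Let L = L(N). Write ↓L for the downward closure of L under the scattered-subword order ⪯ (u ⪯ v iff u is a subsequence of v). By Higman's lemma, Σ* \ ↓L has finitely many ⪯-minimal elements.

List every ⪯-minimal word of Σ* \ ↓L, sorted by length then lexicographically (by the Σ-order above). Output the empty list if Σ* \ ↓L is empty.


A = [111, 1y1y, 1yy1, yy11, yy1y].

|Q|=41, |F|=8, |δ|=81 (38 ε).
min D↑ (8 st, q0=0, F={6}): 0:1→1,y→2 1:1→3,y→4 2:1→1,y→5 3:1→6,y→3 4:1→7,y→3 5:1→7,y→5 6:1→6,y→6 7:1→6,y→6 (ε-aug+det+¬).
'111': N↓-sim [26, 23, 20, 11] end={s1,s12,s13,s18,s2,s20,s26,s33,s34,s4,s40} — reject; 3/3 deletions ∈↓L.
'1y1y': N↓-sim [26, 23, 18, 12, 10] end={s1,s12,s13,s18,s2,s20,s26,s33,s4,s40} — reject; 4/4 del acc.
'1yy1': N↓-sim [26, 23, 18, 16, 11] end={s1,s12,s13,s18,s2,s20,s22,s26,s33,s4,s40} rej; 4/4 single-dels accept.
'yy11': run [26, 25, 20, 12, 10] end={s1,s12,s13,s18,s2,s20,s26,s33,s4,s40} — reject; 4/4 del acc.
'yy1y': N↓-sim [26, 25, 20, 12, 10] end={s1,s12,s13,s18,s2,s20,s26,s33,s4,s40} rej; 4/4 single-dels accept.
5 obstructions.


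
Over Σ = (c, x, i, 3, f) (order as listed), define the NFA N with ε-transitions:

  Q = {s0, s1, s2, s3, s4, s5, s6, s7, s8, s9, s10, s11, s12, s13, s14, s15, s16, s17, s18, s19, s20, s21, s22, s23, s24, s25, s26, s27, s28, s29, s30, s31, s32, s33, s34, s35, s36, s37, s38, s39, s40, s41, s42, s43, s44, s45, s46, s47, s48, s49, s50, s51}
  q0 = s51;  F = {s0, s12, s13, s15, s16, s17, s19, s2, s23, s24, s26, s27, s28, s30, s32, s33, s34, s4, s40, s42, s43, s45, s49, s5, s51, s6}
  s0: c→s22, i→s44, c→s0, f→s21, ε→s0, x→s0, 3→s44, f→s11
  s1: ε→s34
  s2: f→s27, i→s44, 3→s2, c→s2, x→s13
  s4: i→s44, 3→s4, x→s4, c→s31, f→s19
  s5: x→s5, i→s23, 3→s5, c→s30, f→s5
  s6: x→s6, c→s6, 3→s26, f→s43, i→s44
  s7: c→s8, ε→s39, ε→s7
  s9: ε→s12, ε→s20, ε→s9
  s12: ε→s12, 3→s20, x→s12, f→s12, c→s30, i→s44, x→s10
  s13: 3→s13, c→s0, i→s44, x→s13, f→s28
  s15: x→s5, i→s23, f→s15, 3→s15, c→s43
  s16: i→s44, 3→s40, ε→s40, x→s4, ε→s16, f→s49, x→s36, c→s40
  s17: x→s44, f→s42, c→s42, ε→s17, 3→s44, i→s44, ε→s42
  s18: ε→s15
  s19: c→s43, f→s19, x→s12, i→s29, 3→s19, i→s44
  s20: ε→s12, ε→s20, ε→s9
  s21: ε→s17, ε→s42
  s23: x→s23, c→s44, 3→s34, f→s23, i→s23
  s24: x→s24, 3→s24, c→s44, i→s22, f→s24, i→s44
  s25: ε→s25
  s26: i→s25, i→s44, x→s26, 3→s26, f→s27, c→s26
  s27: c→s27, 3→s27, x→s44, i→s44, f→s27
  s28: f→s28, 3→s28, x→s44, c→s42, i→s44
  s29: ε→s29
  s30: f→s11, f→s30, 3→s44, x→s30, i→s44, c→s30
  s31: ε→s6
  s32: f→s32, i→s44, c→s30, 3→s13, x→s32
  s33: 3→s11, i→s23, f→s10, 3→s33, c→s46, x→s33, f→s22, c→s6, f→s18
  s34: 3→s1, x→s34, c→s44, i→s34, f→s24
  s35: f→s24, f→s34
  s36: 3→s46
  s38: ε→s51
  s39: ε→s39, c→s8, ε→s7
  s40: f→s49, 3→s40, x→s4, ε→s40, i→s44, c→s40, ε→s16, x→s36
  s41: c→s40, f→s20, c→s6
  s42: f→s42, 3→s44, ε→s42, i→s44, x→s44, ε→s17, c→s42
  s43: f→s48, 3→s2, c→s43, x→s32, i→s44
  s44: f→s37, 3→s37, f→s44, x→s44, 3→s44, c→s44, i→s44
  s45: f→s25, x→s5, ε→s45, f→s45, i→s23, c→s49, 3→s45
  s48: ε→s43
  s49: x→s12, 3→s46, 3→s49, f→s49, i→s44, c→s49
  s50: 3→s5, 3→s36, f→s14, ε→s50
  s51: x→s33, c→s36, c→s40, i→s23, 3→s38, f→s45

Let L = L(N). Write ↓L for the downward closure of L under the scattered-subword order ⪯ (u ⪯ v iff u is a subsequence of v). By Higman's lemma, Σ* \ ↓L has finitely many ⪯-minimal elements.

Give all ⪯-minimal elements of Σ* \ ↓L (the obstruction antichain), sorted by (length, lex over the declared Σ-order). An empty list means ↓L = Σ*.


|Q|=52, |F|=26, |δ|=195 (31 ε).
min D↑ (25 st, q0=0, F={6}): 0:c→1,x→2,i→3,3→0,f→4 1:c→1,x→5,i→6,3→1,f→7 2:c→8,x→2,i→3,3→2,f→9 3:c→6,x→3,i→3,3→10,f→3 4:c→7,x→11,i→3,3→4,f→4 5:c→8,x→5,i→6,3→5,f→12 6:c→6,x→6,i→6,3→6,f→6 7:c→7,x→13,i→6,3→7,f→7 8:c→8,x→8,i→6,3→14,f→15 9:c→15,x→11,i→3,3→9,f→9 10:c→6,x→10,i→10,3→10,f→16 11:c→17,x→11,i→3,3→11,f→11 12:c→15,x→13,i→6,3→12,f→12 13:c→17,x→13,i→6,3→13,f→13 14:c→14,x→14,i→6,3→14,f→18 15:c→15,x→19,i→6,3→20,f→15 16:c→6,x→16,i→6,3→16,f→16 17:c→17,x→17,i→6,3→6,f→17 18:c→18,x→6,i→6,3→18,f→18 19:c→17,x→19,i→6,3→21,f→19 20:c→20,x→21,i→6,3→20,f→18 21:c→22,x→21,i→6,3→21,f→23 22:c→22,x→22,i→6,3→6,f→24 23:c→24,x→6,i→6,3→23,f→23 24:c→24,x→6,i→6,3→6,f→24 (ε-aug+det+¬).
'ci': |S_i|=[43, 32, 4] end={s25,s29,s37,s44} — reject; 2/2 deletions ∈↓L.
'ic': N↓-sim [43, 9, 2] end={s37,s44} ∉↓L; 2/2 del acc.
'i3fi': |S_i|=[43, 9, 6, 4, 3] end={s22,s37,s44} rej; 4/4 del acc.
'fxc3': run [43, 33, 21, 9, 2] end={s37,s44} — reject; 4/4 del acc.
'xc3fx': N↓-sim [43, 37, 21, 14, 8, 2] end={s37,s44} ∉↓L; 5/5 deletions ∈↓L.
5 words, ⪯-incomp.

A = [ci, ic, i3fi, fxc3, xc3fx].


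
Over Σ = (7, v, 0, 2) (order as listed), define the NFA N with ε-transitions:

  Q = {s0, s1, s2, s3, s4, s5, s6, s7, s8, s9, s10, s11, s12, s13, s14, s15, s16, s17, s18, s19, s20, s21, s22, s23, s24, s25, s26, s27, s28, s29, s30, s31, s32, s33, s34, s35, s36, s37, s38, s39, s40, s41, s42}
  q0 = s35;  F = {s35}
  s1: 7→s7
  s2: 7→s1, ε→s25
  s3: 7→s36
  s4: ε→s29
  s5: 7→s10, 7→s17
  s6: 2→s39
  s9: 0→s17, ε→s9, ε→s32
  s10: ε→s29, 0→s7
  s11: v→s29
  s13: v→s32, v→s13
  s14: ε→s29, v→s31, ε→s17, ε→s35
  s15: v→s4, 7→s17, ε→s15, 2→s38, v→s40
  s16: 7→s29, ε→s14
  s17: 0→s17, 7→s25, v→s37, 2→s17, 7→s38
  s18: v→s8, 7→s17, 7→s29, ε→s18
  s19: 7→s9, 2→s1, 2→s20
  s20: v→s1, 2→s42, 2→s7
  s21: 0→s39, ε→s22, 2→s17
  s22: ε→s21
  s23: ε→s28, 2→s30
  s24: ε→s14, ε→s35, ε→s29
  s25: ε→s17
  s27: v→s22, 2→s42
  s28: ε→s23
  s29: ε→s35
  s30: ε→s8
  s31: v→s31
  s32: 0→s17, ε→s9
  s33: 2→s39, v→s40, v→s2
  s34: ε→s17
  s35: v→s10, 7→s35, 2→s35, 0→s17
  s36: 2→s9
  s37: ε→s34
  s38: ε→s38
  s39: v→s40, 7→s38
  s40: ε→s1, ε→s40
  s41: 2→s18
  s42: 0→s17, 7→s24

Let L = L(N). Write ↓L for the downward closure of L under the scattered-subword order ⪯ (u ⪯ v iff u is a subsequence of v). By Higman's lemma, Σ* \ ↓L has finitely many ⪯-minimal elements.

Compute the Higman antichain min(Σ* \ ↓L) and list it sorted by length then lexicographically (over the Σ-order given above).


|Q|=43, |F|=1, |δ|=78 (27 ε).
min D↑ (2 st, q0=0, F={1}): 0:7→0,v→0,0→1,2→0 1:7→1,v→1,0→1,2→1 [Hopcroft].
'0': N↓-sim [9, 6] end={s17,s25,s34,s37,s38,s7} — reject; 1/1 deletions ∈↓L.
1 words, ⪯-incomp.

min(Σ*\↓L) = [0].


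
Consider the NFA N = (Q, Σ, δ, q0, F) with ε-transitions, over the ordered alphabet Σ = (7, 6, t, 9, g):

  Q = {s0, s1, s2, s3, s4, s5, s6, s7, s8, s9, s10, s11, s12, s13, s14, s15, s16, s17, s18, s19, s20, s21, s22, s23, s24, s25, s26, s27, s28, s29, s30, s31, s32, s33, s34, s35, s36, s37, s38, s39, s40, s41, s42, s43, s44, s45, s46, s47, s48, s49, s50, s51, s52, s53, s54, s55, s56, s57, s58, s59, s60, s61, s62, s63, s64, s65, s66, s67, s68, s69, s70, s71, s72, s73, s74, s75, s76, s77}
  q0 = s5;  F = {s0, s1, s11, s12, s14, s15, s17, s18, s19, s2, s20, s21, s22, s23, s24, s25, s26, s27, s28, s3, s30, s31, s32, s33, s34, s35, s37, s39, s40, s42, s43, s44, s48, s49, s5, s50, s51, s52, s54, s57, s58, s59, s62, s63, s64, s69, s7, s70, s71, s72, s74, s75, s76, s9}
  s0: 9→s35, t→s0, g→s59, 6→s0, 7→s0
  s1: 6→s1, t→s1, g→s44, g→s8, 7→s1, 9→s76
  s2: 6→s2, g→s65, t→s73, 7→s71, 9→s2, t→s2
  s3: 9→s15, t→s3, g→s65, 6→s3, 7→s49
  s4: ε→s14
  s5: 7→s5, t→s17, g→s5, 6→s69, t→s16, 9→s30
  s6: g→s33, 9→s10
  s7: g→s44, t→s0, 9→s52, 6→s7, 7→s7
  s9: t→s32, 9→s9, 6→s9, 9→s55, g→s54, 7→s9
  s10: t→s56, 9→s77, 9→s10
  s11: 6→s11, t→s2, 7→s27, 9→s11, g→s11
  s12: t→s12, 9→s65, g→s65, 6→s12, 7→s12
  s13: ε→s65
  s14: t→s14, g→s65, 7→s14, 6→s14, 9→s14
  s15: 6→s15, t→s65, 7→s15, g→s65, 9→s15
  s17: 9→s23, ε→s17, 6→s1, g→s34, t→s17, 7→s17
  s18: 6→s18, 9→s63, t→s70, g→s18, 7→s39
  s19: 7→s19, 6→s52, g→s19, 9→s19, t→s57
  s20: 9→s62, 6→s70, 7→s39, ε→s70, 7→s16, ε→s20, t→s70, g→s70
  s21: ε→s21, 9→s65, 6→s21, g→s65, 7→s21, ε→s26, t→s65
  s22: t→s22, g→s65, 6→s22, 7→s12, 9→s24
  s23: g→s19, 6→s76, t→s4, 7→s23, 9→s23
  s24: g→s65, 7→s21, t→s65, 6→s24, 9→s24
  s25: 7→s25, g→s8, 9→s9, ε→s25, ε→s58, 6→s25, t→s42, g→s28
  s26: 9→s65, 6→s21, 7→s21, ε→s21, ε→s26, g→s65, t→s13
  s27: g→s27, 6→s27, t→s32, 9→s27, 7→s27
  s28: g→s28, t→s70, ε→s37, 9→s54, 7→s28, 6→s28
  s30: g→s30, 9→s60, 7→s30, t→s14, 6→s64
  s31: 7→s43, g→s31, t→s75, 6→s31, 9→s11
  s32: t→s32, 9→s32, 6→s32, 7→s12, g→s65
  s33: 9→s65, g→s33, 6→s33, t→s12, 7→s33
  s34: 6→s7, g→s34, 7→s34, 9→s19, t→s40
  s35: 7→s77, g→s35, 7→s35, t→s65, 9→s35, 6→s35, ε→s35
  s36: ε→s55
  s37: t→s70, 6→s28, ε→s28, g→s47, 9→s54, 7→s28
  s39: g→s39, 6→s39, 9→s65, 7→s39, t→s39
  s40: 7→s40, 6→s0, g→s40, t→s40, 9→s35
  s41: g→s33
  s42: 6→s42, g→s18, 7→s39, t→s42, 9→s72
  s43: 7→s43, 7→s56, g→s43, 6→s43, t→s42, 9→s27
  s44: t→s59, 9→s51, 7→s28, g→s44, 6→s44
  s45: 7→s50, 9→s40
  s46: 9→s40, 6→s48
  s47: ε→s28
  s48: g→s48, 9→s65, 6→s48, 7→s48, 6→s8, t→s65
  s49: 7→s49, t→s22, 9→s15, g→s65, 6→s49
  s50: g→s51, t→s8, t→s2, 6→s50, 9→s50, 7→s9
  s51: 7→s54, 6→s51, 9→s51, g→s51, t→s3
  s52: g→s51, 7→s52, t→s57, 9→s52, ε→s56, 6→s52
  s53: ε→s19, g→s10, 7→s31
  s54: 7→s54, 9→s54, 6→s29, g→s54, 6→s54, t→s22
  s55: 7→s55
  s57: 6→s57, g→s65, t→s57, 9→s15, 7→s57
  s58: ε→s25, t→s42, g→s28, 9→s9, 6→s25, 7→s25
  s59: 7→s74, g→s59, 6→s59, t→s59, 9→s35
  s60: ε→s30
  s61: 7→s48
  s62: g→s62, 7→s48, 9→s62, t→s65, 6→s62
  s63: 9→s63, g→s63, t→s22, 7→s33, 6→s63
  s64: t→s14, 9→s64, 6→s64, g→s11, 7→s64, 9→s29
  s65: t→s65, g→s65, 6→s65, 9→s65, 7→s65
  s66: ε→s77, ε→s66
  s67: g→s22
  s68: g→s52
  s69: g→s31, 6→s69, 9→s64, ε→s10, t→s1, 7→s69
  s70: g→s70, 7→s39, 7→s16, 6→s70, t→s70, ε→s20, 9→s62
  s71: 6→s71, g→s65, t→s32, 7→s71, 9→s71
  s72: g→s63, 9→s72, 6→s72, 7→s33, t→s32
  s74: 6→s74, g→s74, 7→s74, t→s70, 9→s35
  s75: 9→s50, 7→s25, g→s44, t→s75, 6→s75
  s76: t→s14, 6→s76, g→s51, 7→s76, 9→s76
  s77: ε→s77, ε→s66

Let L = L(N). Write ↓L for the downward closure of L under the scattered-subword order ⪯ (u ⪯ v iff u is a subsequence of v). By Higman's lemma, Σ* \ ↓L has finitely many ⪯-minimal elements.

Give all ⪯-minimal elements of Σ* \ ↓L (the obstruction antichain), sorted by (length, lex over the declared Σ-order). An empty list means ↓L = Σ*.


|Q|=78, |F|=54, |δ|=330 (26 ε).
min D↑ (51 st, q0=0, F={18}): 0:7→0,6→1,t→2,9→3,g→0 1:7→1,6→1,t→4,9→5,g→6 2:7→2,6→4,t→2,9→7,g→8 3:7→3,6→5,t→9,9→3,g→3 4:7→4,6→4,t→4,9→10,g→11 5:7→5,6→5,t→9,9→5,g→12 6:7→13,6→6,t→14,9→12,g→6 7:7→7,6→10,t→9,9→7,g→15 8:7→8,6→16,t→17,9→15,g→8 9:7→9,6→9,t→9,9→9,g→18 10:7→10,6→10,t→9,9→10,g→19 11:7→20,6→11,t→21,9→19,g→11 12:7→22,6→12,t→23,9→12,g→12 13:7→13,6→13,t→24,9→22,g→13 14:7→25,6→14,t→14,9→26,g→11 15:7→15,6→27,t→28,9→15,g→15 16:7→16,6→16,t→29,9→27,g→11 17:7→17,6→29,t→17,9→30,g→17 18:7→18,6→18,t→18,9→18,g→18 19:7→31,6→19,t→32,9→19,g→19 20:7→20,6→20,t→33,9→31,g→20 21:7→34,6→21,t→21,9→30,g→21 22:7→22,6→22,t→35,9→22,g→22 23:7→36,6→23,t→23,9→23,g→18 24:7→37,6→24,t→24,9→38,g→39 25:7→25,6→25,t→24,9→40,g→20 26:7→40,6→26,t→23,9→26,g→19 27:7→27,6→27,t→28,9→27,g→19 28:7→28,6→28,t→28,9→41,g→18 29:7→29,6→29,t→29,9→30,g→21 30:7→30,6→30,t→18,9→30,g→30 31:7→31,6→31,t→42,9→31,g→31 32:7→43,6→32,t→32,9→41,g→18 33:7→37,6→33,t→33,9→44,g→33 34:7→34,6→34,t→33,9→30,g→34 35:7→45,6→35,t→35,9→35,g→18 36:7→36,6→36,t→35,9→36,g→18 37:7→37,6→37,t→37,9→18,g→37 38:7→46,6→38,t→35,9→38,g→47 39:7→37,6→39,t→33,9→47,g→39 40:7→40,6→40,t→35,9→40,g→31 41:7→41,6→41,t→18,9→41,g→18 42:7→45,6→42,t→42,9→48,g→18 43:7→43,6→43,t→42,9→41,g→18 44:7→49,6→44,t→18,9→44,g→44 45:7→45,6→45,t→45,9→18,g→18 46:7→46,6→46,t→45,9→18,g→46 47:7→46,6→47,t→42,9→47,g→47 48:7→50,6→48,t→18,9→48,g→18 49:7→49,6→49,t→18,9→18,g→49 50:7→50,6→50,t→18,9→18,g→18 (ε-aug+det+¬).
'9tg': N↓-sim [68, 43, 19, 1] end={s65} ∉↓L; 3/3 deletions ∈↓L.
'tgt9t': run [68, 58, 40, 25, 12, 2] end={s13,s65} — reject; 5/5 deletions ∈↓L.
'6g7t79': N↓-sim [68, 59, 49, 39, 20, 10, 1] end={s65} — reject; 6/6 single-dels accept.
3 obstructions.

A = [9tg, tgt9t, 6g7t79].


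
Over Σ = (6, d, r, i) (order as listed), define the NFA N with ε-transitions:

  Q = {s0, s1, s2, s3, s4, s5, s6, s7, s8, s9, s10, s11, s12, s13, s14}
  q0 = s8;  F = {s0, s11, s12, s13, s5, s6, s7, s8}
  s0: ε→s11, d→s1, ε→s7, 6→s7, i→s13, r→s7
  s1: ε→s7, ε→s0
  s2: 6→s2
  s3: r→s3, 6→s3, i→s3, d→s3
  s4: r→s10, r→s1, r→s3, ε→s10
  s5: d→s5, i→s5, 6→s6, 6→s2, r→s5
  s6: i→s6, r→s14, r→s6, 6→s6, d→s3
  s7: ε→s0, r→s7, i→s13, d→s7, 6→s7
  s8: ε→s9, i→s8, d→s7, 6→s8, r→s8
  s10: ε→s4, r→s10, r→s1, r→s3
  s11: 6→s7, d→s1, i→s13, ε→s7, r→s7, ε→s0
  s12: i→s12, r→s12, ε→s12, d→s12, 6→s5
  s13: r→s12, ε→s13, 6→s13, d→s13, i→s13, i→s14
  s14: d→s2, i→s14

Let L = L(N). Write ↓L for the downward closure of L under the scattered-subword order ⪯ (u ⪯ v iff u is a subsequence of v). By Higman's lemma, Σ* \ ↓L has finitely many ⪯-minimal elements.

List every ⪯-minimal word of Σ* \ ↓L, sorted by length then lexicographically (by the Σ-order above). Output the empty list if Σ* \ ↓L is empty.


|Q|=15, |F|=8, |δ|=60 (12 ε).
min D↑ (7 st, q0=0, F={6}): 0:6→0,d→1,r→0,i→0 1:6→1,d→1,r→1,i→2 2:6→2,d→2,r→3,i→2 3:6→4,d→3,r→3,i→3 4:6→5,d→4,r→4,i→4 5:6→5,d→6,r→5,i→5 6:6→6,d→6,r→6,i→6 (ε-aug+det+¬).
'dir66d': N↓-sim [13, 11, 7, 6, 5, 4, 2] end={s2,s3} rej; 6/6 deletions ∈↓L.
1 words, ⪯-incomp.

A = [dir66d].


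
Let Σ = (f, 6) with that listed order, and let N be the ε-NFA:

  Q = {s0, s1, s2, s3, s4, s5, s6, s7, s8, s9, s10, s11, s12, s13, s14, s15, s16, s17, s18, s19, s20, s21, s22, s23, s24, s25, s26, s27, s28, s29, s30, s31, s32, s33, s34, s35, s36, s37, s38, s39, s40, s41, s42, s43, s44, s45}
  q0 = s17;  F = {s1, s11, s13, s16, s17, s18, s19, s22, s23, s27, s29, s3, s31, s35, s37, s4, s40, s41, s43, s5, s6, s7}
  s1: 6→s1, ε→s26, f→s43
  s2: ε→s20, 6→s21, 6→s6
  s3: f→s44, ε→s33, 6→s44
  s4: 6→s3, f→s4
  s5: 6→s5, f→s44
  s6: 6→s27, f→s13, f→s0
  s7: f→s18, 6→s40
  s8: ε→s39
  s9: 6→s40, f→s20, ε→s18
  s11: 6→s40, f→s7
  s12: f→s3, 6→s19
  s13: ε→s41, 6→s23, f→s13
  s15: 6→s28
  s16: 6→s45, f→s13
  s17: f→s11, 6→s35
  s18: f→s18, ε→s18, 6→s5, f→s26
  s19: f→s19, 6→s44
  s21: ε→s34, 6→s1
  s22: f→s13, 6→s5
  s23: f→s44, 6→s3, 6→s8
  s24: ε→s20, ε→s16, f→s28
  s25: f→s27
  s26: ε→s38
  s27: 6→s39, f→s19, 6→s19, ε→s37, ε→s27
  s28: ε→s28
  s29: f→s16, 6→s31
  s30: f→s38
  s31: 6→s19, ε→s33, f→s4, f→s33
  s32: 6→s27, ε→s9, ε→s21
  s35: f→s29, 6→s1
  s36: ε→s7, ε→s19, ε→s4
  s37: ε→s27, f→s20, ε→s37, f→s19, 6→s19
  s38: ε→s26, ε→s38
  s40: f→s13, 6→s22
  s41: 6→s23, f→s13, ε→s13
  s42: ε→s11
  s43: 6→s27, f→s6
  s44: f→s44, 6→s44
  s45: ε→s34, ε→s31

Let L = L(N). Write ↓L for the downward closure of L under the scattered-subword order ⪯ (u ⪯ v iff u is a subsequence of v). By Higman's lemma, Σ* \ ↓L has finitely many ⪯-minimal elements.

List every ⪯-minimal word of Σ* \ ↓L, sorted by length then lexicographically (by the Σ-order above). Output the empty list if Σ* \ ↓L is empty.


|Q|=46, |F|=22, |δ|=92 (28 ε).
min D↑ (21 st, q0=0, F={19}): 0:f→1,6→2 1:f→3,6→4 2:f→5,6→6 3:f→7,6→4 4:f→8,6→9 5:f→10,6→11 6:f→12,6→6 7:f→7,6→13 8:f→8,6→14 9:f→8,6→13 10:f→8,6→11 11:f→15,6→16 12:f→17,6→18 13:f→19,6→13 14:f→19,6→20 15:f→15,6→20 16:f→16,6→19 17:f→8,6→18 18:f→16,6→16 19:f→19,6→19 20:f→19,6→19 (ε-aug+det+¬).
'fff6f': N↓-sim [32, 29, 26, 16, 7, 1] end={s44} — reject; 5/5 single-dels accept.
'f6f6f': run [32, 29, 19, 11, 6, 1] end={s44} — reject; 5/5 del acc.
'f666f': |S_i|=[32, 29, 19, 11, 7, 1] end={s44} — reject; 5/5 del acc.
'6f666': N↓-sim [32, 28, 21, 14, 6, 1] end={s44} — reject; 5/5 deletions ∈↓L.
'66f6f6': |S_i|=[32, 28, 24, 16, 10, 3, 1] end={s44} ∉↓L; 6/6 del acc.
5 words, ⪯-incomp.

Antichain: [fff6f, f6f6f, f666f, 6f666, 66f6f6].


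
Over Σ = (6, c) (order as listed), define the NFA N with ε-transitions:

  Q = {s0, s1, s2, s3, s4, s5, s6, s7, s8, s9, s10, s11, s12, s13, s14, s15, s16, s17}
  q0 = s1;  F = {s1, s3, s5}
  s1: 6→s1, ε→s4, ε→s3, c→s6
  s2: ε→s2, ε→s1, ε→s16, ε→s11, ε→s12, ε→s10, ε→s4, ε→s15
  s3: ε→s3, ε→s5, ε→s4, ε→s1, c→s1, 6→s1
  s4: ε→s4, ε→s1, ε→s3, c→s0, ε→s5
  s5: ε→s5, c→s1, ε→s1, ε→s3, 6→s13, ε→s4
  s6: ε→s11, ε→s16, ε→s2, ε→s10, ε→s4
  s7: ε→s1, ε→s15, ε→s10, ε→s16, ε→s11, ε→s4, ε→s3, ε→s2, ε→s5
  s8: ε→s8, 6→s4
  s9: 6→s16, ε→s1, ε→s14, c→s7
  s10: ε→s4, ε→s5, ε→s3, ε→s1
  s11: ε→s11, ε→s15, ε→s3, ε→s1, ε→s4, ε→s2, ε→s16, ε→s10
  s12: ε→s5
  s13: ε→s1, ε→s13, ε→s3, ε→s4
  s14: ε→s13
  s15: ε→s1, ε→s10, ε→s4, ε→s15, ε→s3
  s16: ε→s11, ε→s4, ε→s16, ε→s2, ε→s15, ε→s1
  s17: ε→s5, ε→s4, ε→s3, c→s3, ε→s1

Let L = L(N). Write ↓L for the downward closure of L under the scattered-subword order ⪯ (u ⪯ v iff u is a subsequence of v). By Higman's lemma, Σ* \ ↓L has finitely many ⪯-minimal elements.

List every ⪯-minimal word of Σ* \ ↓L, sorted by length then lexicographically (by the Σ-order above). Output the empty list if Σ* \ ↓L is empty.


|Q|=18, |F|=3, |δ|=83 (72 ε).
min D↑ (1 st, q0=0, F={}): 0:6→0,c→0.
L(D↑) = ∅; no obstructions.

Antichain: [].


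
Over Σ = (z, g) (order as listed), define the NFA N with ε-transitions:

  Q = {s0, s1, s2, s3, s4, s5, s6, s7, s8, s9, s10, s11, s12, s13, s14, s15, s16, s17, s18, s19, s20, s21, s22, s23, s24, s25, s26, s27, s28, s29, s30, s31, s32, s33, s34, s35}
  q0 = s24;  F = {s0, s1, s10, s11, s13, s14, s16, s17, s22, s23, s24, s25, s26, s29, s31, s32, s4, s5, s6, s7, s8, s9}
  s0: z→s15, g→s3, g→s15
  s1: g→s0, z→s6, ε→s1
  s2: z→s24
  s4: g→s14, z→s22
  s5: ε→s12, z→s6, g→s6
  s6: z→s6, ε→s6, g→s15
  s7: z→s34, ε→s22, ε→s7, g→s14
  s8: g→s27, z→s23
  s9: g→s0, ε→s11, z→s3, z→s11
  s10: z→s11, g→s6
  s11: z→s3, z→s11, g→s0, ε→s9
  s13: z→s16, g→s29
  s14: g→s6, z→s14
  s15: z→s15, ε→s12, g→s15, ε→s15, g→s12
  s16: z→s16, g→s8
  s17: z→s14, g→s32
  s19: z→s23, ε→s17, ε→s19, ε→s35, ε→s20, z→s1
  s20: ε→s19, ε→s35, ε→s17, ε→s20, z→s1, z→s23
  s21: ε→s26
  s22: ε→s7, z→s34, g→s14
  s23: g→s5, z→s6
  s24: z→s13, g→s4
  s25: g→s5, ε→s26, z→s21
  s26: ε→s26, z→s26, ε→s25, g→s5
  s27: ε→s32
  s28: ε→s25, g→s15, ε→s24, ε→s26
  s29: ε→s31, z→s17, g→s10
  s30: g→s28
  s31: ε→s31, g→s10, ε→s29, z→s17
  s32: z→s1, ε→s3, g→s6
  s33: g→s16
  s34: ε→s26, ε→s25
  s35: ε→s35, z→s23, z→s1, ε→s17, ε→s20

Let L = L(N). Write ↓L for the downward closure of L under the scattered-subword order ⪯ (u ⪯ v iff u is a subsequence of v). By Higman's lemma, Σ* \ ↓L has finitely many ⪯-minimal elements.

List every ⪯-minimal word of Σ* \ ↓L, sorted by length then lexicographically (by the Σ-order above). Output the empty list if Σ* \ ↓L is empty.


A = [gggg, zzgzzg, zgzzgg, zggzgz, gzzgzg].

|Q|=36, |F|=22, |δ|=95 (35 ε).
min D↑ (19 st, q0=0, F={16}): 0:z→1,g→2 1:z→3,g→4 2:z→5,g→6 3:z→3,g→7 4:z→8,g→9 5:z→10,g→6 6:z→6,g→11 7:z→12,g→13 8:z→6,g→13 9:z→14,g→11 10:z→10,g→15 11:z→11,g→16 12:z→11,g→15 13:z→17,g→11 14:z→14,g→18 15:z→11,g→11 16:z→16,g→16 17:z→11,g→18 18:z→16,g→16 [Hopcroft].
'gggg': N↓-sim [28, 25, 13, 5, 3] end={s12,s15,s3} ∉↓L; 4/4 single-dels accept.
'zzgzzg': run [28, 26, 20, 11, 8, 3, 2] end={s12,s15} ∉↓L; 6/6 deletions ∈↓L.
'zgzzgg': run [28, 26, 18, 13, 9, 5, 3] end={s12,s15,s3} rej; 6/6 deletions ∈↓L.
'zggzgz': N↓-sim [28, 26, 18, 12, 8, 4, 2] end={s12,s15} ∉↓L; 6/6 deletions ∈↓L.
'gzzgzg': N↓-sim [28, 25, 19, 14, 6, 3, 2] end={s12,s15} rej; 6/6 single-dels accept.
5 words, ⪯-incomp.


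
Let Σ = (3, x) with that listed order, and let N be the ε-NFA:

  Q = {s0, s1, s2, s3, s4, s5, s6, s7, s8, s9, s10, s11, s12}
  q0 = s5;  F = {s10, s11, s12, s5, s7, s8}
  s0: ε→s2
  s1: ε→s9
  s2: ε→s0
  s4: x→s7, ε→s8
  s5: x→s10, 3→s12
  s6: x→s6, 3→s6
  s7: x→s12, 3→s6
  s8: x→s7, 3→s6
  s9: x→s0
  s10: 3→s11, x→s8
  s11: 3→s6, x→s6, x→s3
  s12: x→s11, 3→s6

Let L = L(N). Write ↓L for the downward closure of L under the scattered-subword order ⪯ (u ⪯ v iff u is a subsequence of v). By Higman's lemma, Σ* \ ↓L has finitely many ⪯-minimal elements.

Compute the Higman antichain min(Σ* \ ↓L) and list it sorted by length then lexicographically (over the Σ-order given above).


min(Σ*\↓L) = [33, 3xx, x3x, xx3, xxxxxx].

|Q|=13, |F|=6, |δ|=21 (4 ε).
min D↑ (7 st, q0=0, F={3}): 0:3→1,x→2 1:3→3,x→4 2:3→4,x→5 3:3→3,x→3 4:3→3,x→3 5:3→3,x→6 6:3→3,x→1 [Hopcroft].
'33': run [8, 4, 1] end={s6} — reject; 2/2 del acc.
'3xx': run [8, 4, 3, 2] end={s3,s6} rej; 3/3 del acc.
'x3x': |S_i|=[8, 7, 3, 2] end={s3,s6} rej; 3/3 del acc.
'xx3': N↓-sim [8, 7, 6, 1] end={s6} — reject; 3/3 del acc.
'xxxxxx': run [8, 7, 6, 5, 4, 3, 2] end={s3,s6} rej; 6/6 del acc.
5 obstructions.


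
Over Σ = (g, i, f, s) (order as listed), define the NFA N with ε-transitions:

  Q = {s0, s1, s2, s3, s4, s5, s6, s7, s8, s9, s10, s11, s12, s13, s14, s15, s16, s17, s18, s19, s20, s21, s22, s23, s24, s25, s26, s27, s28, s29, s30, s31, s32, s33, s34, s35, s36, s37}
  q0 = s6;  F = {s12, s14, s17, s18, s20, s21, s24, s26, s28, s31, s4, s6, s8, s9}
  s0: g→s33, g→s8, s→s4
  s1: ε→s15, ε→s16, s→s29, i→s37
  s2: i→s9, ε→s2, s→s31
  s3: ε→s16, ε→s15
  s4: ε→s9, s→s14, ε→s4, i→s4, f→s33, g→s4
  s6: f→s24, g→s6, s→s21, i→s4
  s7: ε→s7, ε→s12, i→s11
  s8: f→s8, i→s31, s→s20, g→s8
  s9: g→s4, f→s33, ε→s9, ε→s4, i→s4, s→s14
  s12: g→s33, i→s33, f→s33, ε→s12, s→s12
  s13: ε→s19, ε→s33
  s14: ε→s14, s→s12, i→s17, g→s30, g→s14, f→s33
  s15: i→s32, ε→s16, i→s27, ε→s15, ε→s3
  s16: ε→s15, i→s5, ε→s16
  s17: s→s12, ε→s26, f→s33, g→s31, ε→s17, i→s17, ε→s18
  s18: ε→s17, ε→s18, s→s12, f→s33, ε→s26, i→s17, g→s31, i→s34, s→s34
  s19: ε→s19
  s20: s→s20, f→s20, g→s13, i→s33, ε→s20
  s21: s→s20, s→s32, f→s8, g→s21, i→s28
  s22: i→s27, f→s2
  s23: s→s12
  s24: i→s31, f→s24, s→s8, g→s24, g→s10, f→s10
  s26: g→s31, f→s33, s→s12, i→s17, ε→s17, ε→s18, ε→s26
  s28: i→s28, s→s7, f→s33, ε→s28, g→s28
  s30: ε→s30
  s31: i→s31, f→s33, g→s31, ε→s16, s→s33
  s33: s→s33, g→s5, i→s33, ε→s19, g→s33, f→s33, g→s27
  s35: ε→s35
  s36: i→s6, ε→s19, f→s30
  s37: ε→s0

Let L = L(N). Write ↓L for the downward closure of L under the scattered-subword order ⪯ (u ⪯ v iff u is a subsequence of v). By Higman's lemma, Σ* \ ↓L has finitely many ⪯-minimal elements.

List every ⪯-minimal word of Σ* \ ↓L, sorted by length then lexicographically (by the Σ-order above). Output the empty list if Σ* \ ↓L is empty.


|Q|=38, |F|=14, |δ|=122 (38 ε).
min D↑ (12 st, q0=0, F={4}): 0:g→0,i→1,f→2,s→3 1:g→1,i→1,f→4,s→5 2:g→2,i→6,f→2,s→7 3:g→3,i→8,f→7,s→9 4:g→4,i→4,f→4,s→4 5:g→5,i→10,f→4,s→11 6:g→6,i→6,f→4,s→4 7:g→7,i→6,f→7,s→9 8:g→8,i→8,f→4,s→11 9:g→4,i→4,f→9,s→9 10:g→6,i→10,f→4,s→11 11:g→4,i→4,f→4,s→11 [Hopcroft].
'if': N↓-sim [28, 21, 4] end={s19,s27,s33,s5} — reject; 2/2 single-dels accept.
'fis': N↓-sim [28, 14, 9, 4] end={s19,s27,s33,s5} — reject; 3/3 deletions ∈↓L.
'ssg': run [28, 23, 11, 5] end={s13,s19,s27,s33,s5} ∉↓L; 3/3 deletions ∈↓L.
'ssi': |S_i|=[28, 23, 11, 5] end={s11,s19,s27,s33,s5} — reject; 3/3 del acc.
'isigs': N↓-sim [28, 21, 18, 15, 9, 4] end={s19,s27,s33,s5} ∉↓L; 5/5 deletions ∈↓L.
5 words, ⪯-incomp.

Antichain: [if, fis, ssg, ssi, isigs].


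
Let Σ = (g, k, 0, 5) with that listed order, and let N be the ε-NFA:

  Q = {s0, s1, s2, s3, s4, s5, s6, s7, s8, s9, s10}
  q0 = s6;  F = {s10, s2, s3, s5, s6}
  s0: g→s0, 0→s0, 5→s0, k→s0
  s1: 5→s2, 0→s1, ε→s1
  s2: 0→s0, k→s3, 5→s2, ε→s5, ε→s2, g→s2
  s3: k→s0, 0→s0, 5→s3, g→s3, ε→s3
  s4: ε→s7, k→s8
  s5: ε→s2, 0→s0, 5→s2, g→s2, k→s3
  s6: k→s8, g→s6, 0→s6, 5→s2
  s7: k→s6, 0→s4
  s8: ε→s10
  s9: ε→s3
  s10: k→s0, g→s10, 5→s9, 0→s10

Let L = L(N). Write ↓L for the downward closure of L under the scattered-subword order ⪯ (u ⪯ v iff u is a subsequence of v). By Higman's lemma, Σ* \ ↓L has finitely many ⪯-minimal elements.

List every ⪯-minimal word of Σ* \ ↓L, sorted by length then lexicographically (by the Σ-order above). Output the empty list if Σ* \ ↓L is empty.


|Q|=11, |F|=5, |δ|=37 (8 ε).
min D↑ (5 st, q0=0, F={3}): 0:g→0,k→1,0→0,5→2 1:g→1,k→3,0→1,5→4 2:g→2,k→4,0→3,5→2 3:g→3,k→3,0→3,5→3 4:g→4,k→3,0→3,5→4 [Hopcroft].
'kk': run [8, 5, 1] end={s0} — reject; 2/2 single-dels accept.
'50': |S_i|=[8, 5, 1] end={s0} — reject; 2/2 single-dels accept.
2 minimals (antichain).

Antichain: [kk, 50].


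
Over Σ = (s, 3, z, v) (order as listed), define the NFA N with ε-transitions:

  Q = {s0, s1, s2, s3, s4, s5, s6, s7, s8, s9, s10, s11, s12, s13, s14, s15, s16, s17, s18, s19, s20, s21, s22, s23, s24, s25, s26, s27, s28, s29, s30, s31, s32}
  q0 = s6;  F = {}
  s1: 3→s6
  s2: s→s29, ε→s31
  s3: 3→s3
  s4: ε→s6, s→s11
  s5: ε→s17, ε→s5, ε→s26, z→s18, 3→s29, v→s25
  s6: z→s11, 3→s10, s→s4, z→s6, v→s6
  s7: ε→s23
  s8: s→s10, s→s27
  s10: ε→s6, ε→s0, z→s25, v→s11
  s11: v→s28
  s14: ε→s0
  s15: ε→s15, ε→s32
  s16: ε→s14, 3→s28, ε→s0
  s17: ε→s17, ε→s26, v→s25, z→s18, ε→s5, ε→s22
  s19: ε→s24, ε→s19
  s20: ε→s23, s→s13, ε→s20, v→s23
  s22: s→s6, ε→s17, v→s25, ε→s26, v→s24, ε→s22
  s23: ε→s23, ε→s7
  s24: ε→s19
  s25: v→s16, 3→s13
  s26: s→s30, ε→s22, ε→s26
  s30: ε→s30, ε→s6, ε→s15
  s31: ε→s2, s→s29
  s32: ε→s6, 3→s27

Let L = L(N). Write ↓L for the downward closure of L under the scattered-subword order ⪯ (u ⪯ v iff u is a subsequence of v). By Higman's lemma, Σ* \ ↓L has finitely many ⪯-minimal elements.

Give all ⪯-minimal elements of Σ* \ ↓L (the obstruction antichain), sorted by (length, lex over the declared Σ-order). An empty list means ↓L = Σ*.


|Q|=33, |F|=0, |δ|=64 (34 ε).
min D↑ (1 st, q0=0, F={0}): 0:s→0,3→0,z→0,v→0 [Hopcroft].
ε ∈ L(D↑) — L = ∅.

min(Σ*\↓L) = [ε].
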